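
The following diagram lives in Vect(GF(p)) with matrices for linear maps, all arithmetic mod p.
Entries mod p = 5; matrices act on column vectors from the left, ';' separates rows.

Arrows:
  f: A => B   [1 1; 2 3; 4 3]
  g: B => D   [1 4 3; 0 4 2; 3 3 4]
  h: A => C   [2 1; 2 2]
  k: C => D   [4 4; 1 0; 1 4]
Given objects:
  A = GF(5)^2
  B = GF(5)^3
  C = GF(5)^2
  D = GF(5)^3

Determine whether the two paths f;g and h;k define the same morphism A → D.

1) trace f;g:
  e0=⟨1,0⟩ f=>⟨1,2,4⟩ g=>⟨1,1,0⟩
  e1=⟨0,1⟩ f=>⟨1,3,3⟩ g=>⟨2,3,4⟩
  ⟦path⟧₁ = [1 2; 1 3; 0 4]
2) trace h;k:
  e0=⟨1,0⟩ h=>⟨2,2⟩ k=>⟨1,2,0⟩
  e1=⟨0,1⟩ h=>⟨1,2⟩ k=>⟨2,1,4⟩
  ⟦path⟧₂ = [1 2; 2 1; 0 4]
Equal? NO — does not commute

Answer: DOES NOT COMMUTE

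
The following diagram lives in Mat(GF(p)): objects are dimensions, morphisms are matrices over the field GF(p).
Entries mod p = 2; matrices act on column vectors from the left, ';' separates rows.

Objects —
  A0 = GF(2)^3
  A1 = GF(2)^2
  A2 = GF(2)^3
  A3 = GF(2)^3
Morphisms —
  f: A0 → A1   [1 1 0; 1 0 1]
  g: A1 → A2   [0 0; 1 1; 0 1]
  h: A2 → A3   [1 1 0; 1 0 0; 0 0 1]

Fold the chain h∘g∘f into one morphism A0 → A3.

Answer: [0 1 1; 0 0 0; 1 0 1]

Derivation:
  e0=⟨1,0,0⟩ f→⟨1,1⟩ g→⟨0,0,1⟩ h→⟨0,0,1⟩
  e1=⟨0,1,0⟩ f→⟨1,0⟩ g→⟨0,1,0⟩ h→⟨1,0,0⟩
  e2=⟨0,0,1⟩ f→⟨0,1⟩ g→⟨0,1,1⟩ h→⟨1,0,1⟩
⟦path⟧: [0 1 1; 0 0 0; 1 0 1]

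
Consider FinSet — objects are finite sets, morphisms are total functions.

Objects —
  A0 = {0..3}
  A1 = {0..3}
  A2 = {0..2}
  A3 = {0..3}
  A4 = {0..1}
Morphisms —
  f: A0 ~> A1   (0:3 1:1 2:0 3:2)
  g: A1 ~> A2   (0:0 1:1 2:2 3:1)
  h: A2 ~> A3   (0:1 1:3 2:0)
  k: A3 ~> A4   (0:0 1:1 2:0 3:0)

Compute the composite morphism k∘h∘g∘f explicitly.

Answer: (0:0 1:0 2:1 3:0)

Derivation:
  0 f~>3 g~>1 h~>3 k~>0
  1 f~>1 g~>1 h~>3 k~>0
  2 f~>0 g~>0 h~>1 k~>1
  3 f~>2 g~>2 h~>0 k~>0
result: (0:0 1:0 2:1 3:0)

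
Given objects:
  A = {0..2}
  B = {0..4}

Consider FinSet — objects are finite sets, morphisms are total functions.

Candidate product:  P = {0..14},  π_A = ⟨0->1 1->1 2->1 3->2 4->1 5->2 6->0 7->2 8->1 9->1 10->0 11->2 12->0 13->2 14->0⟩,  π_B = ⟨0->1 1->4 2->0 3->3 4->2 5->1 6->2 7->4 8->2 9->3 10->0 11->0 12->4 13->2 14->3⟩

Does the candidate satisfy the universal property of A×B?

|A|·|B| = 3·5 = 15;  |P| = 15
Check the pairing map k ↦ (π_A(k), π_B(k)):
  0 -> (1,1)
  1 -> (1,4)
  2 -> (1,0)
  3 -> (2,3)
  4 -> (1,2)
  5 -> (2,1)
  6 -> (0,2)
  7 -> (2,4)
  8 -> (1,2)  ✗ repeats pair of k=4
  9 -> (1,3)
  10 -> (0,0)
  11 -> (2,0)
  12 -> (0,4)
  13 -> (2,2)
  14 -> (0,3)
distinct pairs in image: 14 / 15 needed
  → (1,2) hit at k=4 and k=8

Answer: NOT A VALID PRODUCT — duplicate pair at indices 8,4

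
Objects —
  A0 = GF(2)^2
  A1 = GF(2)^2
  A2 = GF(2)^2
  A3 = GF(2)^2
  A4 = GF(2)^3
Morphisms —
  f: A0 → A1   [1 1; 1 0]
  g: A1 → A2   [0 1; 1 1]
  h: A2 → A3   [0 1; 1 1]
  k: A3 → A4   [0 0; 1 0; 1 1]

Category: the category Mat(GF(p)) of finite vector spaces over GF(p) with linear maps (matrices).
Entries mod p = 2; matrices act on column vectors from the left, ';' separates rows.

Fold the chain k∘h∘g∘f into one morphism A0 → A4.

Answer: [0 0; 0 1; 1 0]

Work:
  e0=[1,0] f→[1,1] g→[1,0] h→[0,1] k→[0,0,1]
  e1=[0,1] f→[1,0] g→[0,1] h→[1,1] k→[0,1,0]
⟦path⟧: [0 0; 0 1; 1 0]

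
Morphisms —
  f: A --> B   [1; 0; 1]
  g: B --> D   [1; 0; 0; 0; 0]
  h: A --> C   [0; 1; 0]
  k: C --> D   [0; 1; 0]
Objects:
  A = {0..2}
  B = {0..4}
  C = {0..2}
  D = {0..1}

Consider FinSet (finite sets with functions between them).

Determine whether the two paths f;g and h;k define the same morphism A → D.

Answer: COMMUTES

Work:
Along f;g (path 1):
  0 f-->1 g-->0
  1 f-->0 g-->1
  2 f-->1 g-->0
  result₁ = [0; 1; 0]
Along h;k (path 2):
  0 h-->0 k-->0
  1 h-->1 k-->1
  2 h-->0 k-->0
  result₂ = [0; 1; 0]
Equal? YES — commutes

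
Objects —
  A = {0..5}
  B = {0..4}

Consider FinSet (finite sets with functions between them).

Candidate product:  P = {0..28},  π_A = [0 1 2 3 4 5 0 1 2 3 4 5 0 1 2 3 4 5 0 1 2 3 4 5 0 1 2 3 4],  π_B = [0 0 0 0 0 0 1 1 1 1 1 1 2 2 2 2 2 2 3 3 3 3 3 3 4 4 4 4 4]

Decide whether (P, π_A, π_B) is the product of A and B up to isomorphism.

|A|·|B| = 6·5 = 30;  |P| = 29
  → cardinalities differ; no bijection possible.

Answer: NOT A VALID PRODUCT — |P|=29 ≠ |A|·|B|=30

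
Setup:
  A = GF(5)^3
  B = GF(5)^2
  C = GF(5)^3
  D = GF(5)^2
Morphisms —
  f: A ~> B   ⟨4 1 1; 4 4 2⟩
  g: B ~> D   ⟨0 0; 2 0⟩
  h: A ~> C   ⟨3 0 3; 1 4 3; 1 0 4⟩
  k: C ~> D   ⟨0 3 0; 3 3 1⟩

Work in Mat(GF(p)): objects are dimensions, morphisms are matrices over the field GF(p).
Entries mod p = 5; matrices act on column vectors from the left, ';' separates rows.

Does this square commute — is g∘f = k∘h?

Path 1 = f;g:
  e0=⟨1,0,0⟩ f~>⟨4,4⟩ g~>⟨0,3⟩
  e1=⟨0,1,0⟩ f~>⟨1,4⟩ g~>⟨0,2⟩
  e2=⟨0,0,1⟩ f~>⟨1,2⟩ g~>⟨0,2⟩
  composite₁ = ⟨0 0 0; 3 2 2⟩
Path 2 = h;k:
  e0=⟨1,0,0⟩ h~>⟨3,1,1⟩ k~>⟨3,3⟩
  e1=⟨0,1,0⟩ h~>⟨0,4,0⟩ k~>⟨2,2⟩
  e2=⟨0,0,1⟩ h~>⟨3,3,4⟩ k~>⟨4,2⟩
  composite₂ = ⟨3 2 4; 3 2 2⟩
Equal? NO — does not commute

Answer: DOES NOT COMMUTE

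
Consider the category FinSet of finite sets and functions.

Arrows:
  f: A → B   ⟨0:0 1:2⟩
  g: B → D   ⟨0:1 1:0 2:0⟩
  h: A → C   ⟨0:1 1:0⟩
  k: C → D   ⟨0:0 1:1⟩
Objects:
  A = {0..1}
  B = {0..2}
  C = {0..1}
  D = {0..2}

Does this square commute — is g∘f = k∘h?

Path 1 = f;g:
  0 f→0 g→1
  1 f→2 g→0
  ⟦path⟧₁ = ⟨0:1 1:0⟩
Path 2 = h;k:
  0 h→1 k→1
  1 h→0 k→0
  ⟦path⟧₂ = ⟨0:1 1:0⟩
Equal? equal; square commutes

Answer: COMMUTES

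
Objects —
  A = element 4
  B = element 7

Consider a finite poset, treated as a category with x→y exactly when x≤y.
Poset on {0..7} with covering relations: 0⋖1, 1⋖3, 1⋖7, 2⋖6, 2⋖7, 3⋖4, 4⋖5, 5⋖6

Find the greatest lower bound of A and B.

{x : x⊑A ∧ x⊑B} = {0,1}  (A=4, B=7)
  0 ⊑ 1
  1 ⊑ 1
glb = 1

Answer: A∧B = 1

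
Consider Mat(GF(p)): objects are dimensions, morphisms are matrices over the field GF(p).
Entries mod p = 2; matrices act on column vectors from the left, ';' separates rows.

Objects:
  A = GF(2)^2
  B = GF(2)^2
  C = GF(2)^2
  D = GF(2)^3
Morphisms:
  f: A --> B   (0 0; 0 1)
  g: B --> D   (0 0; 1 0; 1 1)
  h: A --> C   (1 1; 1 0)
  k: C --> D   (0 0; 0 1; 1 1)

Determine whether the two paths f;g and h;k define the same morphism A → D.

1) trace f;g:
  e0=[1,0] f-->[0,0] g-->[0,0,0]
  e1=[0,1] f-->[0,1] g-->[0,0,1]
  result₁ = (0 0; 0 0; 0 1)
2) trace h;k:
  e0=[1,0] h-->[1,1] k-->[0,1,0]
  e1=[0,1] h-->[1,0] k-->[0,0,1]
  result₂ = (0 0; 1 0; 0 1)
Equal? differ; not commutative

Answer: DOES NOT COMMUTE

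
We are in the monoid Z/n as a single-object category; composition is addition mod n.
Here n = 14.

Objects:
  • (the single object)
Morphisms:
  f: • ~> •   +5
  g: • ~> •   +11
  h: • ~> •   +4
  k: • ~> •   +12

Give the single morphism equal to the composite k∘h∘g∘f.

Answer: +4

Trace:
  0 +5≡5 +11≡2 +4≡6 +12≡4  (mod 14)
composite: +4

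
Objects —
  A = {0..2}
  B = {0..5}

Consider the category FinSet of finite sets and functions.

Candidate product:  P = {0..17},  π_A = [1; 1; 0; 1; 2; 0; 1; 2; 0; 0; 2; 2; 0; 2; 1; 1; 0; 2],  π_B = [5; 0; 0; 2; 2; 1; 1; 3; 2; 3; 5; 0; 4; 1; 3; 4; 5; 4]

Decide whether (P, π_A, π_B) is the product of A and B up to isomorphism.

Answer: VALID PRODUCT

Work:
|A|·|B| = 3·6 = 18;  |P| = 18
Check the pairing map k ↦ (π_A(k), π_B(k)):
  0 -> (1,5)
  1 -> (1,0)
  2 -> (0,0)
  3 -> (1,2)
  4 -> (2,2)
  5 -> (0,1)
  6 -> (1,1)
  7 -> (2,3)
  8 -> (0,2)
  9 -> (0,3)
  10 -> (2,5)
  11 -> (2,0)
  12 -> (0,4)
  13 -> (2,1)
  14 -> (1,3)
  15 -> (1,4)
  16 -> (0,5)
  17 -> (2,4)
distinct pairs in image: 18 / 18 needed
  → bijection onto A×B; projections well-typed.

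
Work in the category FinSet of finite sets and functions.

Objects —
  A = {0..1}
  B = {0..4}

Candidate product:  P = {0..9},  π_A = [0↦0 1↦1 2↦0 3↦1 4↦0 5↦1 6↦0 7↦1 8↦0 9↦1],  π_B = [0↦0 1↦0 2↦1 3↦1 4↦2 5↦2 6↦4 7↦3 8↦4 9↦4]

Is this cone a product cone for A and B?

|A|·|B| = 2·5 = 10;  |P| = 10
Check the pairing map k ↦ (π_A(k), π_B(k)):
  0 ↦ (0,0)
  1 ↦ (1,0)
  2 ↦ (0,1)
  3 ↦ (1,1)
  4 ↦ (0,2)
  5 ↦ (1,2)
  6 ↦ (0,4)
  7 ↦ (1,3)
  8 ↦ (0,4)  ✗ repeats pair of k=6
  9 ↦ (1,4)
distinct pairs in image: 9 / 10 needed
  → (0,4) hit at k=6 and k=8

Answer: NOT A VALID PRODUCT — duplicate pair at indices 8,6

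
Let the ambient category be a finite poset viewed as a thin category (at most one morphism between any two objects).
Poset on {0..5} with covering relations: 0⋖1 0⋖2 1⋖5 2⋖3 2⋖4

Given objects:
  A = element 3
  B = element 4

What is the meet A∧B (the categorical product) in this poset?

Lower bounds of A=3 and B=4: {0,2}
  0 <= 2
  2 <= 2
glb = 2

Answer: A∧B = 2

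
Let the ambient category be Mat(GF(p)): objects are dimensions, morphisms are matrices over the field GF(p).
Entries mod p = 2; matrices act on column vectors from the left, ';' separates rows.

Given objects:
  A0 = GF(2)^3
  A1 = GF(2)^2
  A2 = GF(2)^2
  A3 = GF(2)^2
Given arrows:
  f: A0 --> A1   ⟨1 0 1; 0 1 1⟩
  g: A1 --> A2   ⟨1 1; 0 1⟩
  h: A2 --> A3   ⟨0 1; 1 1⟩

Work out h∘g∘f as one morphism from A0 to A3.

Answer: ⟨0 1 1; 1 0 1⟩

Work:
  e0=(1,0,0) f-->(1,0) g-->(1,0) h-->(0,1)
  e1=(0,1,0) f-->(0,1) g-->(1,1) h-->(1,0)
  e2=(0,0,1) f-->(1,1) g-->(0,1) h-->(1,1)
result: ⟨0 1 1; 1 0 1⟩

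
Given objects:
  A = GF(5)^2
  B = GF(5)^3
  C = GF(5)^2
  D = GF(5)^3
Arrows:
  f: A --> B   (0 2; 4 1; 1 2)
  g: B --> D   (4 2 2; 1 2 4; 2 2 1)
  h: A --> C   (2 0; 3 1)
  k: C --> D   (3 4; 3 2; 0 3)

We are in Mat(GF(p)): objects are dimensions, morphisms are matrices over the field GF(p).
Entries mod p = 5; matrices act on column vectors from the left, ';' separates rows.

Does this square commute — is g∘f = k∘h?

Answer: DOES NOT COMMUTE

Trace:
Path 1 = f;g:
  e0=(1,0) f-->(0,4,1) g-->(0,2,4)
  e1=(0,1) f-->(2,1,2) g-->(4,2,3)
  ⟦path⟧₁ = (0 4; 2 2; 4 3)
Path 2 = h;k:
  e0=(1,0) h-->(2,3) k-->(3,2,4)
  e1=(0,1) h-->(0,1) k-->(4,2,3)
  ⟦path⟧₂ = (3 4; 2 2; 4 3)
Equal? differ; not commutative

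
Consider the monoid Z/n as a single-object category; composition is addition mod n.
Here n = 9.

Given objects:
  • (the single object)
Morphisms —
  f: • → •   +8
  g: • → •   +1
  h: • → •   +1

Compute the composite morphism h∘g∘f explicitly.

Answer: +1

Work:
  0 +8≡8 +1≡0 +1≡1  (mod 9)
result: +1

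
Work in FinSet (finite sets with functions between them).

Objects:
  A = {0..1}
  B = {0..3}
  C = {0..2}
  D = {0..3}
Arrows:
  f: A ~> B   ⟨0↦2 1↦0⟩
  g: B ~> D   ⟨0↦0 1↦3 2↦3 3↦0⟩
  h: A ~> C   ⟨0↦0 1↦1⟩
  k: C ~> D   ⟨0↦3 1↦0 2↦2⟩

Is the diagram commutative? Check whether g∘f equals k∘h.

Along f;g (path 1):
  0 f~>2 g~>3
  1 f~>0 g~>0
  composite₁ = ⟨0↦3 1↦0⟩
Along h;k (path 2):
  0 h~>0 k~>3
  1 h~>1 k~>0
  composite₂ = ⟨0↦3 1↦0⟩
Equal? equal; square commutes

Answer: COMMUTES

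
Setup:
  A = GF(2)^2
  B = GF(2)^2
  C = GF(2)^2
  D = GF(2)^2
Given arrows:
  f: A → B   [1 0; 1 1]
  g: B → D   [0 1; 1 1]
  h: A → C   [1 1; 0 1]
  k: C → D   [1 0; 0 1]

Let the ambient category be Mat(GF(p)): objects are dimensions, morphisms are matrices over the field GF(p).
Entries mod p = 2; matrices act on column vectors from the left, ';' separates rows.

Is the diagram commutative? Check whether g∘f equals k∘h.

Along f;g (path 1):
  e0=[1,0] f→[1,1] g→[1,0]
  e1=[0,1] f→[0,1] g→[1,1]
  composite₁ = [1 1; 0 1]
Along h;k (path 2):
  e0=[1,0] h→[1,0] k→[1,0]
  e1=[0,1] h→[1,1] k→[1,1]
  composite₂ = [1 1; 0 1]
Equal? YES — commutes

Answer: COMMUTES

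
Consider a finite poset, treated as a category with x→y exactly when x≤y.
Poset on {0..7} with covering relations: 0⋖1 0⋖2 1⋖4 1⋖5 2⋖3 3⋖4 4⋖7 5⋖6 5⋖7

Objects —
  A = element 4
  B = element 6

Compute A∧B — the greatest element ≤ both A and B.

{x : x≤A ∧ x≤B} = {0,1}  (A=4, B=6)
  0 ≤ 1
  1 ≤ 1
glb = 1

Answer: A∧B = 1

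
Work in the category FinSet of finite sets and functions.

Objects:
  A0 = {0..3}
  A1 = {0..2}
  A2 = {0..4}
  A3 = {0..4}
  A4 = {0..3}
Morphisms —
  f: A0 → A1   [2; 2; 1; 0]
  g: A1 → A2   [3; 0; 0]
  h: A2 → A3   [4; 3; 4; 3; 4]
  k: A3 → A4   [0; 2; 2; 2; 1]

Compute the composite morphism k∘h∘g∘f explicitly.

Answer: [1; 1; 1; 2]

Work:
  0 f→2 g→0 h→4 k→1
  1 f→2 g→0 h→4 k→1
  2 f→1 g→0 h→4 k→1
  3 f→0 g→3 h→3 k→2
composite: [1; 1; 1; 2]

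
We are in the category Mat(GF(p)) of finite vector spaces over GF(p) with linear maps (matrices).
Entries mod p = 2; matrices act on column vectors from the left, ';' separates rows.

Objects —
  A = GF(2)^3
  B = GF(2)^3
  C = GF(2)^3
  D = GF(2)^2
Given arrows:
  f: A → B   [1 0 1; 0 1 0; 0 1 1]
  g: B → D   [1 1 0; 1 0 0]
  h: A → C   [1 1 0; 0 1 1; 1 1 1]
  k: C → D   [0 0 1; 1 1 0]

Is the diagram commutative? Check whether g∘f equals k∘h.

1) trace f;g:
  e0=[1,0,0] f→[1,0,0] g→[1,1]
  e1=[0,1,0] f→[0,1,1] g→[1,0]
  e2=[0,0,1] f→[1,0,1] g→[1,1]
  result₁ = [1 1 1; 1 0 1]
2) trace h;k:
  e0=[1,0,0] h→[1,0,1] k→[1,1]
  e1=[0,1,0] h→[1,1,1] k→[1,0]
  e2=[0,0,1] h→[0,1,1] k→[1,1]
  result₂ = [1 1 1; 1 0 1]
Equal? equal; square commutes

Answer: COMMUTES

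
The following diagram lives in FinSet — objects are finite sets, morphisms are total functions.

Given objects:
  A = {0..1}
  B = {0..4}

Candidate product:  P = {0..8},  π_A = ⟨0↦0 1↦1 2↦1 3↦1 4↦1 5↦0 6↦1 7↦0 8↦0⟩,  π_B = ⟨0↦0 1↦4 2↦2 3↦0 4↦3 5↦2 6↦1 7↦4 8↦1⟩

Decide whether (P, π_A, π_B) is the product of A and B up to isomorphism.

Answer: NOT A VALID PRODUCT — |P|=9 ≠ |A|·|B|=10

Trace:
|A|·|B| = 2·5 = 10;  |P| = 9
  → cardinalities differ; no bijection possible.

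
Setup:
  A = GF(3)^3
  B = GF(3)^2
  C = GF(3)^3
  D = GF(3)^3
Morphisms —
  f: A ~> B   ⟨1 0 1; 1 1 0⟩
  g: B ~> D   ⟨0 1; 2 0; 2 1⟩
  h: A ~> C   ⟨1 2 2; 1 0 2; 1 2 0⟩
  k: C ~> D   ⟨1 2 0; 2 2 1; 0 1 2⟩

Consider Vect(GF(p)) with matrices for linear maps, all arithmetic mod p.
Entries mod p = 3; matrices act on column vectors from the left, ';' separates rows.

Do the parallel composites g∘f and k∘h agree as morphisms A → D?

Answer: DOES NOT COMMUTE

Trace:
Along f;g (path 1):
  e0=[1,0,0] f~>[1,1] g~>[1,2,0]
  e1=[0,1,0] f~>[0,1] g~>[1,0,1]
  e2=[0,0,1] f~>[1,0] g~>[0,2,2]
  composite₁ = ⟨1 1 0; 2 0 2; 0 1 2⟩
Along h;k (path 2):
  e0=[1,0,0] h~>[1,1,1] k~>[0,2,0]
  e1=[0,1,0] h~>[2,0,2] k~>[2,0,1]
  e2=[0,0,1] h~>[2,2,0] k~>[0,2,2]
  composite₂ = ⟨0 2 0; 2 0 2; 0 1 2⟩
Equal? NO — does not commute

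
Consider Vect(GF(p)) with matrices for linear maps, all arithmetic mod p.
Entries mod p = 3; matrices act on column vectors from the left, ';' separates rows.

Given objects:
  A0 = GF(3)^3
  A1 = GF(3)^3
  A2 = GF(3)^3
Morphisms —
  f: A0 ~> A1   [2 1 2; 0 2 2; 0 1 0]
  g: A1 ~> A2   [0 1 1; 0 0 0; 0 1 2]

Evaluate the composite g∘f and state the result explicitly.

Answer: [0 0 2; 0 0 0; 0 1 2]

Derivation:
  e0=⟨1,0,0⟩ f~>⟨2,0,0⟩ g~>⟨0,0,0⟩
  e1=⟨0,1,0⟩ f~>⟨1,2,1⟩ g~>⟨0,0,1⟩
  e2=⟨0,0,1⟩ f~>⟨2,2,0⟩ g~>⟨2,0,2⟩
composite: [0 0 2; 0 0 0; 0 1 2]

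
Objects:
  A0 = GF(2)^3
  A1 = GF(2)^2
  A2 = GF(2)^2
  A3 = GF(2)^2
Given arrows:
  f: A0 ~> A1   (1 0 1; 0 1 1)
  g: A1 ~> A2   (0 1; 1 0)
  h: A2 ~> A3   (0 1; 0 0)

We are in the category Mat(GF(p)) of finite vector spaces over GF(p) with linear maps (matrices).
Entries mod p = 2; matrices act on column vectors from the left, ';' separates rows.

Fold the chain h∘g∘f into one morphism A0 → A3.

Answer: (1 0 1; 0 0 0)

Trace:
  e0=(1,0,0) f~>(1,0) g~>(0,1) h~>(1,0)
  e1=(0,1,0) f~>(0,1) g~>(1,0) h~>(0,0)
  e2=(0,0,1) f~>(1,1) g~>(1,1) h~>(1,0)
result: (1 0 1; 0 0 0)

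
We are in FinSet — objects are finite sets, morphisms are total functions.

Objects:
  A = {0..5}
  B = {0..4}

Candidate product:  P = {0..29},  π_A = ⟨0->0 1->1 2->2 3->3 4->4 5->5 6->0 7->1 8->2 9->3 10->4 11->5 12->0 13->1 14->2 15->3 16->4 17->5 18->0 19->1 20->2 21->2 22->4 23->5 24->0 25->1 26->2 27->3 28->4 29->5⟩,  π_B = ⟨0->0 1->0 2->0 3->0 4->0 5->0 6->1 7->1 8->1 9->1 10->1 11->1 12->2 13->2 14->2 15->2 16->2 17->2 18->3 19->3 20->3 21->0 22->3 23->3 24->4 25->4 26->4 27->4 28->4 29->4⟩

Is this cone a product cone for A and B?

Answer: NOT A VALID PRODUCT — duplicate pair at indices 2,21

Derivation:
|A|·|B| = 6·5 = 30;  |P| = 30
Check the pairing map k ↦ (π_A(k), π_B(k)):
  0 -> (0,0)
  1 -> (1,0)
  2 -> (2,0)
  3 -> (3,0)
  4 -> (4,0)
  5 -> (5,0)
  6 -> (0,1)
  7 -> (1,1)
  8 -> (2,1)
  9 -> (3,1)
  10 -> (4,1)
  11 -> (5,1)
  12 -> (0,2)
  13 -> (1,2)
  14 -> (2,2)
  15 -> (3,2)
  16 -> (4,2)
  17 -> (5,2)
  18 -> (0,3)
  19 -> (1,3)
  20 -> (2,3)
  21 -> (2,0)  ✗ repeats pair of k=2
  22 -> (4,3)
  23 -> (5,3)
  24 -> (0,4)
  25 -> (1,4)
  26 -> (2,4)
  27 -> (3,4)
  28 -> (4,4)
  29 -> (5,4)
distinct pairs in image: 29 / 30 needed
  → (2,0) hit at k=2 and k=21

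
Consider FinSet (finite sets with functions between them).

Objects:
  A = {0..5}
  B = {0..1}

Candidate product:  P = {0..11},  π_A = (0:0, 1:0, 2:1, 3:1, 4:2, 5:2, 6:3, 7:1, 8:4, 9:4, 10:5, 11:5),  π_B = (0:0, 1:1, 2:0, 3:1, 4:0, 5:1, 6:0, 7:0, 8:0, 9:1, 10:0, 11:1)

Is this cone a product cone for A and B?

Answer: NOT A VALID PRODUCT — duplicate pair at indices 2,7

Derivation:
|A|·|B| = 6·2 = 12;  |P| = 12
Check the pairing map k ↦ (π_A(k), π_B(k)):
  0 : (0,0)
  1 : (0,1)
  2 : (1,0)
  3 : (1,1)
  4 : (2,0)
  5 : (2,1)
  6 : (3,0)
  7 : (1,0)  ✗ repeats pair of k=2
  8 : (4,0)
  9 : (4,1)
  10 : (5,0)
  11 : (5,1)
distinct pairs in image: 11 / 12 needed
  → (1,0) hit at k=2 and k=7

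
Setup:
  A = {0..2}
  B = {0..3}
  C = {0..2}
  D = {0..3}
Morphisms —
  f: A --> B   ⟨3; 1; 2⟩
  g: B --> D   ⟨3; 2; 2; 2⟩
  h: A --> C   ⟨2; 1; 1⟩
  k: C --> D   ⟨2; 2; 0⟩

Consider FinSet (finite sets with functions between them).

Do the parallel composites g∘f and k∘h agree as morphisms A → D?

Answer: DOES NOT COMMUTE

Work:
Along f;g (path 1):
  0 f-->3 g-->2
  1 f-->1 g-->2
  2 f-->2 g-->2
  ⟦path⟧₁ = ⟨2; 2; 2⟩
Along h;k (path 2):
  0 h-->2 k-->0
  1 h-->1 k-->2
  2 h-->1 k-->2
  ⟦path⟧₂ = ⟨0; 2; 2⟩
Equal? NO — does not commute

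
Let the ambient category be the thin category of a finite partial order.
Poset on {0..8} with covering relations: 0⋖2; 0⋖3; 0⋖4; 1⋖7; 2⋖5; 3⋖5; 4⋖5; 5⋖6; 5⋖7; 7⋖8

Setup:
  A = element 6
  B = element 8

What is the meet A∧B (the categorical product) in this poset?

Common predecessors of 6,8: {0,2,3,4,5}
  0 ⊑ 5
  2 ⊑ 5
  3 ⊑ 5
  4 ⊑ 5
  5 ⊑ 5
glb = 5

Answer: A∧B = 5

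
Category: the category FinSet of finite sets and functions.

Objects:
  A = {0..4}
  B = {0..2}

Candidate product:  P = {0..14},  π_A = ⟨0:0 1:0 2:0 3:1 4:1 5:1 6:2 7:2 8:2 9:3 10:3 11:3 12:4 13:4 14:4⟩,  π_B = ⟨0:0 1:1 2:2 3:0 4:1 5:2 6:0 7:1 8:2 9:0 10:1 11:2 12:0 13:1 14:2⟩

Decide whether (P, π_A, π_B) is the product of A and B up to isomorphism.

|A|·|B| = 5·3 = 15;  |P| = 15
Check the pairing map k ↦ (π_A(k), π_B(k)):
  0 : (0,0)
  1 : (0,1)
  2 : (0,2)
  3 : (1,0)
  4 : (1,1)
  5 : (1,2)
  6 : (2,0)
  7 : (2,1)
  8 : (2,2)
  9 : (3,0)
  10 : (3,1)
  11 : (3,2)
  12 : (4,0)
  13 : (4,1)
  14 : (4,2)
distinct pairs in image: 15 / 15 needed
  → bijection onto A×B; projections well-typed.

Answer: VALID PRODUCT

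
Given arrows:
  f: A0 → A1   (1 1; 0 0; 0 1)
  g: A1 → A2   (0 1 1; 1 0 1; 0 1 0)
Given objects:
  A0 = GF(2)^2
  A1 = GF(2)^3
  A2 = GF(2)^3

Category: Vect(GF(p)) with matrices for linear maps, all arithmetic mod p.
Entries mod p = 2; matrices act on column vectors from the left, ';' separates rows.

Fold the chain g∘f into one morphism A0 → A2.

  e0=⟨1,0⟩ f→⟨1,0,0⟩ g→⟨0,1,0⟩
  e1=⟨0,1⟩ f→⟨1,0,1⟩ g→⟨1,0,0⟩
result: (0 1; 1 0; 0 0)

Answer: (0 1; 1 0; 0 0)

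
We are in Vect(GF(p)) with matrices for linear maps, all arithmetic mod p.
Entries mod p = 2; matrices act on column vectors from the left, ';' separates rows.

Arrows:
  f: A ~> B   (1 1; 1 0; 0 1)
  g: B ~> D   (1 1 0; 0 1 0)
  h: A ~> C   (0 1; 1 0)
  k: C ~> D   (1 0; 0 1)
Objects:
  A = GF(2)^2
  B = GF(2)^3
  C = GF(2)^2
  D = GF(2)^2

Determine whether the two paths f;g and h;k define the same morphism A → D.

Path 1 = f;g:
  e0=⟨1,0⟩ f~>⟨1,1,0⟩ g~>⟨0,1⟩
  e1=⟨0,1⟩ f~>⟨1,0,1⟩ g~>⟨1,0⟩
  ⟦path⟧₁ = (0 1; 1 0)
Path 2 = h;k:
  e0=⟨1,0⟩ h~>⟨0,1⟩ k~>⟨0,1⟩
  e1=⟨0,1⟩ h~>⟨1,0⟩ k~>⟨1,0⟩
  ⟦path⟧₂ = (0 1; 1 0)
Equal? equal; square commutes

Answer: COMMUTES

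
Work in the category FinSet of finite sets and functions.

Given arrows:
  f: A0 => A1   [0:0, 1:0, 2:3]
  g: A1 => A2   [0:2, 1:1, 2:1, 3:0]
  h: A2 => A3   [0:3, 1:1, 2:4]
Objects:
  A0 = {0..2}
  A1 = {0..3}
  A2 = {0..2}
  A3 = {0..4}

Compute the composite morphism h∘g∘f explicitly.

  0 f=>0 g=>2 h=>4
  1 f=>0 g=>2 h=>4
  2 f=>3 g=>0 h=>3
⟦path⟧: [0:4, 1:4, 2:3]

Answer: [0:4, 1:4, 2:3]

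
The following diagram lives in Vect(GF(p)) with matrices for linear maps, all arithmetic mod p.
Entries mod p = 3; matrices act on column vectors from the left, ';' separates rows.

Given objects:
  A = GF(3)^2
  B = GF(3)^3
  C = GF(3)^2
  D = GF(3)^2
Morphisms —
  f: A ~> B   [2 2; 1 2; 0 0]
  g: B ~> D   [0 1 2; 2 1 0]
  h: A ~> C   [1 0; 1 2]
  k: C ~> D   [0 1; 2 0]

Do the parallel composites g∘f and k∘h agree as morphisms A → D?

Answer: COMMUTES

Derivation:
Along f;g (path 1):
  e0=[1,0] f~>[2,1,0] g~>[1,2]
  e1=[0,1] f~>[2,2,0] g~>[2,0]
  result₁ = [1 2; 2 0]
Along h;k (path 2):
  e0=[1,0] h~>[1,1] k~>[1,2]
  e1=[0,1] h~>[0,2] k~>[2,0]
  result₂ = [1 2; 2 0]
Equal? equal; square commutes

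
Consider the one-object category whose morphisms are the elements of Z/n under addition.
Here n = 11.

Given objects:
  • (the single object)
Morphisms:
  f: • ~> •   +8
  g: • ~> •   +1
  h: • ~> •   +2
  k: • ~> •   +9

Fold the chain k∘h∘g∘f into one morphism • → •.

  0 +8≡8 +1≡9 +2≡0 +9≡9  (mod 11)
composite: +9

Answer: +9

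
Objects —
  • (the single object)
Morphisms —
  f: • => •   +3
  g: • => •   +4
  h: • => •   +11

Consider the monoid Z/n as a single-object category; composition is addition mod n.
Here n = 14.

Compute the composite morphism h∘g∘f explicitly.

  0 +3≡3 +4≡7 +11≡4  (mod 14)
⟦path⟧: +4

Answer: +4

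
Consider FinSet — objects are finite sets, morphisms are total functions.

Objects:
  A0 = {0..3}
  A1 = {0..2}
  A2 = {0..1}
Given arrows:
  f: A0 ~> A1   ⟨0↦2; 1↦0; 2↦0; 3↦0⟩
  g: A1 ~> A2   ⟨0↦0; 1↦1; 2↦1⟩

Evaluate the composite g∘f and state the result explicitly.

Answer: ⟨0↦1; 1↦0; 2↦0; 3↦0⟩

Derivation:
  0 f~>2 g~>1
  1 f~>0 g~>0
  2 f~>0 g~>0
  3 f~>0 g~>0
result: ⟨0↦1; 1↦0; 2↦0; 3↦0⟩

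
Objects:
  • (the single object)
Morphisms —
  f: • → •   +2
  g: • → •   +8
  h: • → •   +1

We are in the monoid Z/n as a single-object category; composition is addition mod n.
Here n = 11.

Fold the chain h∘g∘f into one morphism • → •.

Answer: +0

Derivation:
  0 +2≡2 +8≡10 +1≡0  (mod 11)
⟦path⟧: +0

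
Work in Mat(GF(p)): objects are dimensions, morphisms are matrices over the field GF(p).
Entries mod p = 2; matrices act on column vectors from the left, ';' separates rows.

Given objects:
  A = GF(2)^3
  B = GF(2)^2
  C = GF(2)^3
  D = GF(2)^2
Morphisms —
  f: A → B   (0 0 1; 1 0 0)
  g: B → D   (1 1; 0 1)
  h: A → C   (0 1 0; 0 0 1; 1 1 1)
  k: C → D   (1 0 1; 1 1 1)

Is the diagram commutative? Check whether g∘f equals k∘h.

1) trace f;g:
  e0=⟨1,0,0⟩ f→⟨0,1⟩ g→⟨1,1⟩
  e1=⟨0,1,0⟩ f→⟨0,0⟩ g→⟨0,0⟩
  e2=⟨0,0,1⟩ f→⟨1,0⟩ g→⟨1,0⟩
  result₁ = (1 0 1; 1 0 0)
2) trace h;k:
  e0=⟨1,0,0⟩ h→⟨0,0,1⟩ k→⟨1,1⟩
  e1=⟨0,1,0⟩ h→⟨1,0,1⟩ k→⟨0,0⟩
  e2=⟨0,0,1⟩ h→⟨0,1,1⟩ k→⟨1,0⟩
  result₂ = (1 0 1; 1 0 0)
Equal? equal; square commutes

Answer: COMMUTES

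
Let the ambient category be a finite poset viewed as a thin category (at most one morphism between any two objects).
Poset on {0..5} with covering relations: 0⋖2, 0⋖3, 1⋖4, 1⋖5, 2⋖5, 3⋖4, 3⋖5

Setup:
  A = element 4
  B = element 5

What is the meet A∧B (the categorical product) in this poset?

Lower bounds of A=4 and B=5: {0,1,3}
  maximal lower bounds 1 and 3 are incomparable: neither 1⊑3 nor 3⊑1
→ no greatest lower bound exists

Answer: NO MEET EXISTS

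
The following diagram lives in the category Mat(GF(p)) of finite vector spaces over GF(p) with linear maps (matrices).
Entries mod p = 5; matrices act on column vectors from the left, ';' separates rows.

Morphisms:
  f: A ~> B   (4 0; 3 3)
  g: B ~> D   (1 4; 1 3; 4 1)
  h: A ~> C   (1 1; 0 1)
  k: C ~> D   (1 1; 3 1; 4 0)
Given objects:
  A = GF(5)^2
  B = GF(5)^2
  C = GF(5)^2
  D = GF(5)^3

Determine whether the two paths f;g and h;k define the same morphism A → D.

Answer: DOES NOT COMMUTE

Work:
Along f;g (path 1):
  e0=(1,0) f~>(4,3) g~>(1,3,4)
  e1=(0,1) f~>(0,3) g~>(2,4,3)
  result₁ = (1 2; 3 4; 4 3)
Along h;k (path 2):
  e0=(1,0) h~>(1,0) k~>(1,3,4)
  e1=(0,1) h~>(1,1) k~>(2,4,4)
  result₂ = (1 2; 3 4; 4 4)
Equal? distinct morphisms ✗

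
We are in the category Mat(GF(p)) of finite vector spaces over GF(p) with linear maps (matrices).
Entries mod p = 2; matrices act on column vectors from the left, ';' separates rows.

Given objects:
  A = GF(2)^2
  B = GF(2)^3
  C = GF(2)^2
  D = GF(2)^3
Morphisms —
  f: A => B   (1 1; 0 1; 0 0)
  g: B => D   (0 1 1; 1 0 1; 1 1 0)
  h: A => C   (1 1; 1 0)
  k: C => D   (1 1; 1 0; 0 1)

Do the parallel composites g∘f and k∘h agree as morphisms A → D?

Along f;g (path 1):
  e0=⟨1,0⟩ f=>⟨1,0,0⟩ g=>⟨0,1,1⟩
  e1=⟨0,1⟩ f=>⟨1,1,0⟩ g=>⟨1,1,0⟩
  composite₁ = (0 1; 1 1; 1 0)
Along h;k (path 2):
  e0=⟨1,0⟩ h=>⟨1,1⟩ k=>⟨0,1,1⟩
  e1=⟨0,1⟩ h=>⟨1,0⟩ k=>⟨1,1,0⟩
  composite₂ = (0 1; 1 1; 1 0)
Equal? YES — commutes

Answer: COMMUTES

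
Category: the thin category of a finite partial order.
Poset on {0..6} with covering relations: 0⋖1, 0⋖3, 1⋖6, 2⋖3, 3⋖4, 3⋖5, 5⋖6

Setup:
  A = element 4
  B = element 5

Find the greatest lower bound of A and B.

{x : x⊑A ∧ x⊑B} = {0,2,3}  (A=4, B=5)
  0 ⊑ 3
  2 ⊑ 3
  3 ⊑ 3
glb = 3

Answer: A∧B = 3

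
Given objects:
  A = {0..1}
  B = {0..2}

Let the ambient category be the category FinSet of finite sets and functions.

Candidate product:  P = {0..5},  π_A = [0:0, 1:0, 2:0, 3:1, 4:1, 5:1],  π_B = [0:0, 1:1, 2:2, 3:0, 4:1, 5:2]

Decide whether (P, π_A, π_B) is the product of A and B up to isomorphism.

|A|·|B| = 2·3 = 6;  |P| = 6
Check the pairing map k ↦ (π_A(k), π_B(k)):
  0 : (0,0)
  1 : (0,1)
  2 : (0,2)
  3 : (1,0)
  4 : (1,1)
  5 : (1,2)
distinct pairs in image: 6 / 6 needed
  → bijection onto A×B; projections well-typed.

Answer: VALID PRODUCT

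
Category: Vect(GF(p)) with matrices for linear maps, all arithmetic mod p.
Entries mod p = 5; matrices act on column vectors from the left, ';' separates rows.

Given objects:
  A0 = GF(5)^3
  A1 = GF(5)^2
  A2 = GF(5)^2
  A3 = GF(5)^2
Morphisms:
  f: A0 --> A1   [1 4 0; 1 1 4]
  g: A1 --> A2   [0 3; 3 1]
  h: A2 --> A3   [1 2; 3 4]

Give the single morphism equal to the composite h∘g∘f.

Answer: [1 4 0; 0 1 2]

Work:
  e0=⟨1,0,0⟩ f-->⟨1,1⟩ g-->⟨3,4⟩ h-->⟨1,0⟩
  e1=⟨0,1,0⟩ f-->⟨4,1⟩ g-->⟨3,3⟩ h-->⟨4,1⟩
  e2=⟨0,0,1⟩ f-->⟨0,4⟩ g-->⟨2,4⟩ h-->⟨0,2⟩
⟦path⟧: [1 4 0; 0 1 2]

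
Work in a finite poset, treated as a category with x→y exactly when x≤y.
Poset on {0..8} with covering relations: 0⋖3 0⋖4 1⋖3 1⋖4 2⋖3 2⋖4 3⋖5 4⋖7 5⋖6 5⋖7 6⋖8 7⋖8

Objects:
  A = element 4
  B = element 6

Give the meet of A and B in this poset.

{x : x<=A ∧ x<=B} = {0,1,2}  (A=4, B=6)
  maximal lower bounds 0 and 1 are incomparable: neither 0<=1 nor 1<=0
→ no greatest lower bound exists

Answer: NO MEET EXISTS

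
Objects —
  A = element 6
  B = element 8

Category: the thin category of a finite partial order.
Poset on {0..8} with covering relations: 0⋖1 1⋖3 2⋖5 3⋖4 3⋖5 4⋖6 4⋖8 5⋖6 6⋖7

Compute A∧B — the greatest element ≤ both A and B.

Lower bounds of A=6 and B=8: {0,1,3,4}
  0 ⊑ 4
  1 ⊑ 4
  3 ⊑ 4
  4 ⊑ 4
glb = 4

Answer: A∧B = 4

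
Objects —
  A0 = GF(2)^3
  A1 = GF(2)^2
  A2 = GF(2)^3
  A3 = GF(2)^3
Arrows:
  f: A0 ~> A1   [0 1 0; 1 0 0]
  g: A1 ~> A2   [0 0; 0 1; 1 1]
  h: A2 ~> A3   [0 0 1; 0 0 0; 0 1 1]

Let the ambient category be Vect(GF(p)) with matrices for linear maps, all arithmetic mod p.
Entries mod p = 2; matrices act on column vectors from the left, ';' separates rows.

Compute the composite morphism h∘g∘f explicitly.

  e0=⟨1,0,0⟩ f~>⟨0,1⟩ g~>⟨0,1,1⟩ h~>⟨1,0,0⟩
  e1=⟨0,1,0⟩ f~>⟨1,0⟩ g~>⟨0,0,1⟩ h~>⟨1,0,1⟩
  e2=⟨0,0,1⟩ f~>⟨0,0⟩ g~>⟨0,0,0⟩ h~>⟨0,0,0⟩
composite: [1 1 0; 0 0 0; 0 1 0]

Answer: [1 1 0; 0 0 0; 0 1 0]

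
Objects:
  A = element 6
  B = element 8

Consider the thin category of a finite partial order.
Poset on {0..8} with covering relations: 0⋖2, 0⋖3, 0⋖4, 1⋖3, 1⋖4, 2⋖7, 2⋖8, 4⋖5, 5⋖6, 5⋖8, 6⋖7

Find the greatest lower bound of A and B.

Lower bounds of A=6 and B=8: {0,1,4,5}
  0 <= 5
  1 <= 5
  4 <= 5
  5 <= 5
glb = 5

Answer: A∧B = 5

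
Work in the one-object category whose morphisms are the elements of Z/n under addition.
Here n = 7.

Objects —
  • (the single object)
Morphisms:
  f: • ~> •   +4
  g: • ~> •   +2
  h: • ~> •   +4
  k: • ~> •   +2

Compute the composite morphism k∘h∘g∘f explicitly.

  0 +4≡4 +2≡6 +4≡3 +2≡5  (mod 7)
⟦path⟧: +5

Answer: +5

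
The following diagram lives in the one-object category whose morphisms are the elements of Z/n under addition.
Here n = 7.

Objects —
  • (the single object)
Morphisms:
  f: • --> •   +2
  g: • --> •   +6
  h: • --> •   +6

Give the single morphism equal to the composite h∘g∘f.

  0 +2≡2 +6≡1 +6≡0  (mod 7)
result: +0

Answer: +0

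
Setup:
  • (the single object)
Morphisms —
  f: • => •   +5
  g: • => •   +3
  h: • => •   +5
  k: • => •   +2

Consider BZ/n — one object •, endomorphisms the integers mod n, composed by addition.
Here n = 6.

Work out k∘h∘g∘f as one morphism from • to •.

  0 +5≡5 +3≡2 +5≡1 +2≡3  (mod 6)
⟦path⟧: +3

Answer: +3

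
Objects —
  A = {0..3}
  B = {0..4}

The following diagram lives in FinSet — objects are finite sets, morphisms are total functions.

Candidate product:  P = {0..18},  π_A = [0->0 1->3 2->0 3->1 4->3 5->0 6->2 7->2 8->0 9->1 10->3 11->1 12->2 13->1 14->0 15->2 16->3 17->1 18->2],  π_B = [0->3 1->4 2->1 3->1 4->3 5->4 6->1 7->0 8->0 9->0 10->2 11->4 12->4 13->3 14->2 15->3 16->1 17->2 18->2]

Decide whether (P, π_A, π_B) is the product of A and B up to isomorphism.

|A|·|B| = 4·5 = 20;  |P| = 19
  → cardinalities differ; no bijection possible.

Answer: NOT A VALID PRODUCT — |P|=19 ≠ |A|·|B|=20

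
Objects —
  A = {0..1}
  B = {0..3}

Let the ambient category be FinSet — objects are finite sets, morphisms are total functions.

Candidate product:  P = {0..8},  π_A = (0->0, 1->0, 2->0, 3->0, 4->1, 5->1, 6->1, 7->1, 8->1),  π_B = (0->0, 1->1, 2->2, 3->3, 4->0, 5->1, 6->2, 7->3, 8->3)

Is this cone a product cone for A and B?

|A|·|B| = 2·4 = 8;  |P| = 9
  → cardinalities differ; no bijection possible.

Answer: NOT A VALID PRODUCT — |P|=9 ≠ |A|·|B|=8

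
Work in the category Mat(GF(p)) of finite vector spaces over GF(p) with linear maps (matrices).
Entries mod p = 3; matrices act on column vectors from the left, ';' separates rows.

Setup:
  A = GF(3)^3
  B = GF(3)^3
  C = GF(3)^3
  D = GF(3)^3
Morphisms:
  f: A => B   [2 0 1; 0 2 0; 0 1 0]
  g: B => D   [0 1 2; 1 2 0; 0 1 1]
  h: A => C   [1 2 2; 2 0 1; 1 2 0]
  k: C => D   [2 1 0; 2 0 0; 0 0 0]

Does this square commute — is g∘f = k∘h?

Answer: DOES NOT COMMUTE

Work:
1) trace f;g:
  e0=⟨1,0,0⟩ f=>⟨2,0,0⟩ g=>⟨0,2,0⟩
  e1=⟨0,1,0⟩ f=>⟨0,2,1⟩ g=>⟨1,1,0⟩
  e2=⟨0,0,1⟩ f=>⟨1,0,0⟩ g=>⟨0,1,0⟩
  result₁ = [0 1 0; 2 1 1; 0 0 0]
2) trace h;k:
  e0=⟨1,0,0⟩ h=>⟨1,2,1⟩ k=>⟨1,2,0⟩
  e1=⟨0,1,0⟩ h=>⟨2,0,2⟩ k=>⟨1,1,0⟩
  e2=⟨0,0,1⟩ h=>⟨2,1,0⟩ k=>⟨2,1,0⟩
  result₂ = [1 1 2; 2 1 1; 0 0 0]
Equal? distinct morphisms ✗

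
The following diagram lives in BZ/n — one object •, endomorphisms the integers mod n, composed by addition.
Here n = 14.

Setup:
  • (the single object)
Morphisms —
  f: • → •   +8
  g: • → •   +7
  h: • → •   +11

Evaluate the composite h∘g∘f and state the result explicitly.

  0 +8≡8 +7≡1 +11≡12  (mod 14)
composite: +12

Answer: +12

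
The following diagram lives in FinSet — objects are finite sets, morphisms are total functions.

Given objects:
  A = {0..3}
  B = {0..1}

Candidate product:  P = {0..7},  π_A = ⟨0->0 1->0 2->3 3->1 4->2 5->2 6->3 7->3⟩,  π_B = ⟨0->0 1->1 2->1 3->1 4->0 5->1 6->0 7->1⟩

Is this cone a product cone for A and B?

Answer: NOT A VALID PRODUCT — duplicate pair at indices 7,2

Work:
|A|·|B| = 4·2 = 8;  |P| = 8
Check the pairing map k ↦ (π_A(k), π_B(k)):
  0 -> (0,0)
  1 -> (0,1)
  2 -> (3,1)
  3 -> (1,1)
  4 -> (2,0)
  5 -> (2,1)
  6 -> (3,0)
  7 -> (3,1)  ✗ repeats pair of k=2
distinct pairs in image: 7 / 8 needed
  → (3,1) hit at k=2 and k=7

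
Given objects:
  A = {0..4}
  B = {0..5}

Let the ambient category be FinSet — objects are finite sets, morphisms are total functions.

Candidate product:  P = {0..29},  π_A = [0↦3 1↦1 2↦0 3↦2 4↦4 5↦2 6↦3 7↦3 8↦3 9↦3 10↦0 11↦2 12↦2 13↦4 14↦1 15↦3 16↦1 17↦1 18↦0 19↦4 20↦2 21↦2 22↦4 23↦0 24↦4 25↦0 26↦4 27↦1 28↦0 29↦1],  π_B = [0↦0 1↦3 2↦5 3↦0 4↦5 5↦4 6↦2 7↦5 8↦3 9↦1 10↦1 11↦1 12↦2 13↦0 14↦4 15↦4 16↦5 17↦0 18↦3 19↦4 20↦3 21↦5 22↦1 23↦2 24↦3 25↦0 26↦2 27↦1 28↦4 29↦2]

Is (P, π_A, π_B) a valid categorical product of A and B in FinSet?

|A|·|B| = 5·6 = 30;  |P| = 30
Check the pairing map k ↦ (π_A(k), π_B(k)):
  0 ↦ (3,0)
  1 ↦ (1,3)
  2 ↦ (0,5)
  3 ↦ (2,0)
  4 ↦ (4,5)
  5 ↦ (2,4)
  6 ↦ (3,2)
  7 ↦ (3,5)
  8 ↦ (3,3)
  9 ↦ (3,1)
  10 ↦ (0,1)
  11 ↦ (2,1)
  12 ↦ (2,2)
  13 ↦ (4,0)
  14 ↦ (1,4)
  15 ↦ (3,4)
  16 ↦ (1,5)
  17 ↦ (1,0)
  18 ↦ (0,3)
  19 ↦ (4,4)
  20 ↦ (2,3)
  21 ↦ (2,5)
  22 ↦ (4,1)
  23 ↦ (0,2)
  24 ↦ (4,3)
  25 ↦ (0,0)
  26 ↦ (4,2)
  27 ↦ (1,1)
  28 ↦ (0,4)
  29 ↦ (1,2)
distinct pairs in image: 30 / 30 needed
  → bijection onto A×B; projections well-typed.

Answer: VALID PRODUCT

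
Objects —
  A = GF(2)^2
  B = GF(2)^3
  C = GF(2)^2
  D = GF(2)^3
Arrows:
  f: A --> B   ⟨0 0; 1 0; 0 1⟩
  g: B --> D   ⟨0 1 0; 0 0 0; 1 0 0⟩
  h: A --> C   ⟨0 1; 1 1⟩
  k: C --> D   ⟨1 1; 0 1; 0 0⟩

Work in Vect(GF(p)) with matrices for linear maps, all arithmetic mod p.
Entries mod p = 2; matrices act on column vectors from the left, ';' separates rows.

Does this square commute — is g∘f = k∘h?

Answer: DOES NOT COMMUTE

Work:
Path 1 = f;g:
  e0=⟨1,0⟩ f-->⟨0,1,0⟩ g-->⟨1,0,0⟩
  e1=⟨0,1⟩ f-->⟨0,0,1⟩ g-->⟨0,0,0⟩
  ⟦path⟧₁ = ⟨1 0; 0 0; 0 0⟩
Path 2 = h;k:
  e0=⟨1,0⟩ h-->⟨0,1⟩ k-->⟨1,1,0⟩
  e1=⟨0,1⟩ h-->⟨1,1⟩ k-->⟨0,1,0⟩
  ⟦path⟧₂ = ⟨1 0; 1 1; 0 0⟩
Equal? distinct morphisms ✗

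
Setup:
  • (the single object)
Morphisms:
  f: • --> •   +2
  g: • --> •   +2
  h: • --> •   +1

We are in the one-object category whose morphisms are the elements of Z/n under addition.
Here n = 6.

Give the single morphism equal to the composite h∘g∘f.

  0 +2≡2 +2≡4 +1≡5  (mod 6)
composite: +5

Answer: +5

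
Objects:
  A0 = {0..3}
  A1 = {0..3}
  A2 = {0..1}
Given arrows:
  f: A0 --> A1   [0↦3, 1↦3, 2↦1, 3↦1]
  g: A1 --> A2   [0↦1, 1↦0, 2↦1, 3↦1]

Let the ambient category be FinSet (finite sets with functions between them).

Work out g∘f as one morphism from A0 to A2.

Answer: [0↦1, 1↦1, 2↦0, 3↦0]

Work:
  0 f-->3 g-->1
  1 f-->3 g-->1
  2 f-->1 g-->0
  3 f-->1 g-->0
result: [0↦1, 1↦1, 2↦0, 3↦0]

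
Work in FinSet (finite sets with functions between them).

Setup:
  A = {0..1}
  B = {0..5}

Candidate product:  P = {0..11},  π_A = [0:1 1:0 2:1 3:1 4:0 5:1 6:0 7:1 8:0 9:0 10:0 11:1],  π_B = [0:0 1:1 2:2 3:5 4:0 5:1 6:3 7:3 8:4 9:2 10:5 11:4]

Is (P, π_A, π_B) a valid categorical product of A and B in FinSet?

|A|·|B| = 2·6 = 12;  |P| = 12
Check the pairing map k ↦ (π_A(k), π_B(k)):
  0 : (1,0)
  1 : (0,1)
  2 : (1,2)
  3 : (1,5)
  4 : (0,0)
  5 : (1,1)
  6 : (0,3)
  7 : (1,3)
  8 : (0,4)
  9 : (0,2)
  10 : (0,5)
  11 : (1,4)
distinct pairs in image: 12 / 12 needed
  → bijection onto A×B; projections well-typed.

Answer: VALID PRODUCT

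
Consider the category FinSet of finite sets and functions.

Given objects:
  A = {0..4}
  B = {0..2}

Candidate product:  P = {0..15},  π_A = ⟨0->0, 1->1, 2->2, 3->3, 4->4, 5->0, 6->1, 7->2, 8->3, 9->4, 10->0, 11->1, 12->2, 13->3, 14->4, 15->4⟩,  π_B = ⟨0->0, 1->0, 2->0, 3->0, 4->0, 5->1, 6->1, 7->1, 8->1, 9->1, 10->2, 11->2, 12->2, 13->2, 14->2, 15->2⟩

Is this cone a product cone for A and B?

|A|·|B| = 5·3 = 15;  |P| = 16
  → cardinalities differ; no bijection possible.

Answer: NOT A VALID PRODUCT — |P|=16 ≠ |A|·|B|=15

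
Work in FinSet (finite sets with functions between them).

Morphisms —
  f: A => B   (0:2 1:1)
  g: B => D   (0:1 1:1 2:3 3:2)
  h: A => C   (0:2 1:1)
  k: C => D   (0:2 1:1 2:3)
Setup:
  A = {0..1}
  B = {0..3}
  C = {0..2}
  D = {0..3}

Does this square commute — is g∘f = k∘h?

Answer: COMMUTES

Work:
Path 1 = f;g:
  0 f=>2 g=>3
  1 f=>1 g=>1
  composite₁ = (0:3 1:1)
Path 2 = h;k:
  0 h=>2 k=>3
  1 h=>1 k=>1
  composite₂ = (0:3 1:1)
Equal? same morphism ✓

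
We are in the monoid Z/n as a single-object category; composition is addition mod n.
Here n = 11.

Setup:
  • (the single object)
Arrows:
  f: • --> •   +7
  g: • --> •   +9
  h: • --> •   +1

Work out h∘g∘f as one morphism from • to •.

Answer: +6

Trace:
  0 +7≡7 +9≡5 +1≡6  (mod 11)
result: +6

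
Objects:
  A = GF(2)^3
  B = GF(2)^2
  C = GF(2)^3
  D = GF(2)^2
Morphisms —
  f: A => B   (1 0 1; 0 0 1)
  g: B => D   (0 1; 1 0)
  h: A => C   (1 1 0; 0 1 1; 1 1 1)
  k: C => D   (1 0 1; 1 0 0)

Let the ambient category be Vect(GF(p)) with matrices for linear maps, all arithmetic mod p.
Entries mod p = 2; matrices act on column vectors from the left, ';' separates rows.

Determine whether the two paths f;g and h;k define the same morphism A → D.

Answer: DOES NOT COMMUTE

Derivation:
Path 1 = f;g:
  e0=⟨1,0,0⟩ f=>⟨1,0⟩ g=>⟨0,1⟩
  e1=⟨0,1,0⟩ f=>⟨0,0⟩ g=>⟨0,0⟩
  e2=⟨0,0,1⟩ f=>⟨1,1⟩ g=>⟨1,1⟩
  result₁ = (0 0 1; 1 0 1)
Path 2 = h;k:
  e0=⟨1,0,0⟩ h=>⟨1,0,1⟩ k=>⟨0,1⟩
  e1=⟨0,1,0⟩ h=>⟨1,1,1⟩ k=>⟨0,1⟩
  e2=⟨0,0,1⟩ h=>⟨0,1,1⟩ k=>⟨1,0⟩
  result₂ = (0 0 1; 1 1 0)
Equal? distinct morphisms ✗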